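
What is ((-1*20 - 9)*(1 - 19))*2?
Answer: 1044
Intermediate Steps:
((-1*20 - 9)*(1 - 19))*2 = ((-20 - 9)*(-18))*2 = -29*(-18)*2 = 522*2 = 1044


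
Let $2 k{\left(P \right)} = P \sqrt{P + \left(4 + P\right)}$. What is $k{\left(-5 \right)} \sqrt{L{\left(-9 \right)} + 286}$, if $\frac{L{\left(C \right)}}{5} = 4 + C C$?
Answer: $- \frac{15 i \sqrt{474}}{2} \approx - 163.29 i$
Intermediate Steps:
$L{\left(C \right)} = 20 + 5 C^{2}$ ($L{\left(C \right)} = 5 \left(4 + C C\right) = 5 \left(4 + C^{2}\right) = 20 + 5 C^{2}$)
$k{\left(P \right)} = \frac{P \sqrt{4 + 2 P}}{2}$ ($k{\left(P \right)} = \frac{P \sqrt{P + \left(4 + P\right)}}{2} = \frac{P \sqrt{4 + 2 P}}{2}$)
$k{\left(-5 \right)} \sqrt{L{\left(-9 \right)} + 286} = \frac{1}{2} \left(-5\right) \sqrt{4 + 2 \left(-5\right)} \sqrt{\left(20 + 5 \left(-9\right)^{2}\right) + 286} = \frac{1}{2} \left(-5\right) \sqrt{4 - 10} \sqrt{\left(20 + 5 \cdot 81\right) + 286} = \frac{1}{2} \left(-5\right) \sqrt{-6} \sqrt{\left(20 + 405\right) + 286} = \frac{1}{2} \left(-5\right) i \sqrt{6} \sqrt{425 + 286} = - \frac{5 i \sqrt{6}}{2} \sqrt{711} = - \frac{5 i \sqrt{6}}{2} \cdot 3 \sqrt{79} = - \frac{15 i \sqrt{474}}{2}$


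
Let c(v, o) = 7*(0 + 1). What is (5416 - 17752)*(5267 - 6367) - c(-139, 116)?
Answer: 13569593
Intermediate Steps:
c(v, o) = 7 (c(v, o) = 7*1 = 7)
(5416 - 17752)*(5267 - 6367) - c(-139, 116) = (5416 - 17752)*(5267 - 6367) - 1*7 = -12336*(-1100) - 7 = 13569600 - 7 = 13569593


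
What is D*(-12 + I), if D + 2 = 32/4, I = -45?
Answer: -342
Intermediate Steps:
D = 6 (D = -2 + 32/4 = -2 + 32*(1/4) = -2 + 8 = 6)
D*(-12 + I) = 6*(-12 - 45) = 6*(-57) = -342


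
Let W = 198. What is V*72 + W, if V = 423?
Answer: 30654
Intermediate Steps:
V*72 + W = 423*72 + 198 = 30456 + 198 = 30654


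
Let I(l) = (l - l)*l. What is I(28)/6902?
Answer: 0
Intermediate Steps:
I(l) = 0 (I(l) = 0*l = 0)
I(28)/6902 = 0/6902 = 0*(1/6902) = 0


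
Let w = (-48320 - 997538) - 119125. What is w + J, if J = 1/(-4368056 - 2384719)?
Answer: -7866868077826/6752775 ≈ -1.1650e+6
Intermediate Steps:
J = -1/6752775 (J = 1/(-6752775) = -1/6752775 ≈ -1.4809e-7)
w = -1164983 (w = -1045858 - 119125 = -1164983)
w + J = -1164983 - 1/6752775 = -7866868077826/6752775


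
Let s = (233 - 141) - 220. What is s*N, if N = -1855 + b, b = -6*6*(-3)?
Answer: 223616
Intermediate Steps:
b = 108 (b = -36*(-3) = 108)
s = -128 (s = 92 - 220 = -128)
N = -1747 (N = -1855 + 108 = -1747)
s*N = -128*(-1747) = 223616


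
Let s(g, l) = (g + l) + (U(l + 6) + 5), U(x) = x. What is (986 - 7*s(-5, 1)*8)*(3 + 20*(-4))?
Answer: -41426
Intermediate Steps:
s(g, l) = 11 + g + 2*l (s(g, l) = (g + l) + ((l + 6) + 5) = (g + l) + ((6 + l) + 5) = (g + l) + (11 + l) = 11 + g + 2*l)
(986 - 7*s(-5, 1)*8)*(3 + 20*(-4)) = (986 - 7*(11 - 5 + 2*1)*8)*(3 + 20*(-4)) = (986 - 7*(11 - 5 + 2)*8)*(3 - 80) = (986 - 7*8*8)*(-77) = (986 - 56*8)*(-77) = (986 - 448)*(-77) = 538*(-77) = -41426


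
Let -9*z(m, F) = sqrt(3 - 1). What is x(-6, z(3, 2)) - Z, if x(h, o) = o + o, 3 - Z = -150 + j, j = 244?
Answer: 91 - 2*sqrt(2)/9 ≈ 90.686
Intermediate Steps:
z(m, F) = -sqrt(2)/9 (z(m, F) = -sqrt(3 - 1)/9 = -sqrt(2)/9)
Z = -91 (Z = 3 - (-150 + 244) = 3 - 1*94 = 3 - 94 = -91)
x(h, o) = 2*o
x(-6, z(3, 2)) - Z = 2*(-sqrt(2)/9) - 1*(-91) = -2*sqrt(2)/9 + 91 = 91 - 2*sqrt(2)/9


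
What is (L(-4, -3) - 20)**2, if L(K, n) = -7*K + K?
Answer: 16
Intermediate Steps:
L(K, n) = -6*K
(L(-4, -3) - 20)**2 = (-6*(-4) - 20)**2 = (24 - 20)**2 = 4**2 = 16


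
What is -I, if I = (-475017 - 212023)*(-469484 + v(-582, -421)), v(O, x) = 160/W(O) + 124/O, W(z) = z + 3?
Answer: -6038545108327040/18721 ≈ -3.2255e+11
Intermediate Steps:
W(z) = 3 + z
v(O, x) = 124/O + 160/(3 + O) (v(O, x) = 160/(3 + O) + 124/O = 124/O + 160/(3 + O))
I = 6038545108327040/18721 (I = (-475017 - 212023)*(-469484 + 4*(93 + 71*(-582))/(-582*(3 - 582))) = -687040*(-469484 + 4*(-1/582)*(93 - 41322)/(-579)) = -687040*(-469484 + 4*(-1/582)*(-1/579)*(-41229)) = -687040*(-469484 - 9162/18721) = -687040*(-8789219126/18721) = 6038545108327040/18721 ≈ 3.2255e+11)
-I = -1*6038545108327040/18721 = -6038545108327040/18721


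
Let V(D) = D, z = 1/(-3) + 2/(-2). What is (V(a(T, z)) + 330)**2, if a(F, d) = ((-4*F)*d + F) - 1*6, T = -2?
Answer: 872356/9 ≈ 96929.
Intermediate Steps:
z = -4/3 (z = 1*(-1/3) + 2*(-1/2) = -1/3 - 1 = -4/3 ≈ -1.3333)
a(F, d) = -6 + F - 4*F*d (a(F, d) = (-4*F*d + F) - 6 = (F - 4*F*d) - 6 = -6 + F - 4*F*d)
(V(a(T, z)) + 330)**2 = ((-6 - 2 - 4*(-2)*(-4/3)) + 330)**2 = ((-6 - 2 - 32/3) + 330)**2 = (-56/3 + 330)**2 = (934/3)**2 = 872356/9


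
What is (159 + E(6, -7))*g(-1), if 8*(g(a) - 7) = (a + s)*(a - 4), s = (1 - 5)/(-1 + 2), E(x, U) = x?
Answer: 13365/8 ≈ 1670.6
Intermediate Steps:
s = -4 (s = -4/1 = -4*1 = -4)
g(a) = 7 + (-4 + a)²/8 (g(a) = 7 + ((a - 4)*(a - 4))/8 = 7 + ((-4 + a)*(-4 + a))/8 = 7 + (-4 + a)²/8)
(159 + E(6, -7))*g(-1) = (159 + 6)*(9 - 1*(-1) + (⅛)*(-1)²) = 165*(9 + 1 + (⅛)*1) = 165*(9 + 1 + ⅛) = 165*(81/8) = 13365/8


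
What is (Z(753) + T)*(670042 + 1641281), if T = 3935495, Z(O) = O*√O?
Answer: 9096200109885 + 1740426219*√753 ≈ 9.1440e+12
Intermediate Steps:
Z(O) = O^(3/2)
(Z(753) + T)*(670042 + 1641281) = (753^(3/2) + 3935495)*(670042 + 1641281) = (753*√753 + 3935495)*2311323 = (3935495 + 753*√753)*2311323 = 9096200109885 + 1740426219*√753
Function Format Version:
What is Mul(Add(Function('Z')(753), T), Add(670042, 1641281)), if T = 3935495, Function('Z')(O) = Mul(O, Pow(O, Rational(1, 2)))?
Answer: Add(9096200109885, Mul(1740426219, Pow(753, Rational(1, 2)))) ≈ 9.1440e+12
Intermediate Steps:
Function('Z')(O) = Pow(O, Rational(3, 2))
Mul(Add(Function('Z')(753), T), Add(670042, 1641281)) = Mul(Add(Pow(753, Rational(3, 2)), 3935495), Add(670042, 1641281)) = Mul(Add(Mul(753, Pow(753, Rational(1, 2))), 3935495), 2311323) = Mul(Add(3935495, Mul(753, Pow(753, Rational(1, 2)))), 2311323) = Add(9096200109885, Mul(1740426219, Pow(753, Rational(1, 2))))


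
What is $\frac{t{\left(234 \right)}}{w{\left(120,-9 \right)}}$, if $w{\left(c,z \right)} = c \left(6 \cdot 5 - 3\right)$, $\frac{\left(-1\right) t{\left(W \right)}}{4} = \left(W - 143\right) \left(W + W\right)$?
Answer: $- \frac{2366}{45} \approx -52.578$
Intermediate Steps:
$t{\left(W \right)} = - 8 W \left(-143 + W\right)$ ($t{\left(W \right)} = - 4 \left(W - 143\right) \left(W + W\right) = - 4 \left(-143 + W\right) 2 W = - 4 \cdot 2 W \left(-143 + W\right) = - 8 W \left(-143 + W\right)$)
$w{\left(c,z \right)} = 27 c$ ($w{\left(c,z \right)} = c \left(30 - 3\right) = c 27 = 27 c$)
$\frac{t{\left(234 \right)}}{w{\left(120,-9 \right)}} = \frac{8 \cdot 234 \left(143 - 234\right)}{27 \cdot 120} = \frac{8 \cdot 234 \left(143 - 234\right)}{3240} = 8 \cdot 234 \left(-91\right) \frac{1}{3240} = \left(-170352\right) \frac{1}{3240} = - \frac{2366}{45}$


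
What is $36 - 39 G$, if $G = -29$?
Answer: $1167$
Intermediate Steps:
$36 - 39 G = 36 - -1131 = 36 + 1131 = 1167$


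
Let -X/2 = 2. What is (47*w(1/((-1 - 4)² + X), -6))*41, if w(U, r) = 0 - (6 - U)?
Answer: -240875/21 ≈ -11470.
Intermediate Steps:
X = -4 (X = -2*2 = -4)
w(U, r) = -6 + U (w(U, r) = 0 + (-6 + U) = -6 + U)
(47*w(1/((-1 - 4)² + X), -6))*41 = (47*(-6 + 1/((-1 - 4)² - 4)))*41 = (47*(-6 + 1/((-5)² - 4)))*41 = (47*(-6 + 1/(25 - 4)))*41 = (47*(-6 + 1/21))*41 = (47*(-125/21))*41 = -5875/21*41 = -240875/21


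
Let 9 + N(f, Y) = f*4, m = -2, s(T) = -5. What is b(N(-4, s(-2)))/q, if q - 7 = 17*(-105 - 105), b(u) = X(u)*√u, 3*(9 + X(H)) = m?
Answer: 145*I/10689 ≈ 0.013565*I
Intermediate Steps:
N(f, Y) = -9 + 4*f (N(f, Y) = -9 + f*4 = -9 + 4*f)
X(H) = -29/3 (X(H) = -9 + (⅓)*(-2) = -9 - ⅔ = -29/3)
b(u) = -29*√u/3
q = -3563 (q = 7 + 17*(-105 - 105) = 7 + 17*(-210) = 7 - 3570 = -3563)
b(N(-4, s(-2)))/q = -29*√(-9 + 4*(-4))/3/(-3563) = -29*√(-9 - 16)/3*(-1/3563) = -145*I/3*(-1/3563) = 145*I/10689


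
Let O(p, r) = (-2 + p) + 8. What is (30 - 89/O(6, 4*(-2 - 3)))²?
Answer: 73441/144 ≈ 510.01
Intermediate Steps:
O(p, r) = 6 + p
(30 - 89/O(6, 4*(-2 - 3)))² = (30 - 89/(6 + 6))² = (30 - 89/12)² = (271/12)² = 73441/144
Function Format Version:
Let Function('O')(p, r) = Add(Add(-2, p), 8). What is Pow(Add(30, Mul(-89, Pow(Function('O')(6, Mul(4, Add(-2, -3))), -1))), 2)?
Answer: Rational(73441, 144) ≈ 510.01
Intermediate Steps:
Function('O')(p, r) = Add(6, p)
Pow(Add(30, Mul(-89, Pow(Function('O')(6, Mul(4, Add(-2, -3))), -1))), 2) = Pow(Add(30, Mul(-89, Pow(Add(6, 6), -1))), 2) = Pow(Add(30, Mul(-89, Pow(12, -1))), 2) = Pow(Add(30, Mul(-89, Rational(1, 12))), 2) = Pow(Add(30, Rational(-89, 12)), 2) = Pow(Rational(271, 12), 2) = Rational(73441, 144)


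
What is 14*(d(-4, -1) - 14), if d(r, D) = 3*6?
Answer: 56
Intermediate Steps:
d(r, D) = 18
14*(d(-4, -1) - 14) = 14*(18 - 14) = 14*4 = 56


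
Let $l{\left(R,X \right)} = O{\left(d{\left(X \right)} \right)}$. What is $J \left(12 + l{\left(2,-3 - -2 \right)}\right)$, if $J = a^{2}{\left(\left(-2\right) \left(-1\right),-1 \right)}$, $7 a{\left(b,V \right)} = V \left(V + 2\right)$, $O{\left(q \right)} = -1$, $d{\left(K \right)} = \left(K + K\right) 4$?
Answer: $\frac{11}{49} \approx 0.22449$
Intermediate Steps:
$d{\left(K \right)} = 8 K$ ($d{\left(K \right)} = 2 K 4 = 8 K$)
$l{\left(R,X \right)} = -1$
$a{\left(b,V \right)} = \frac{V \left(2 + V\right)}{7}$ ($a{\left(b,V \right)} = \frac{V \left(V + 2\right)}{7} = \frac{V \left(2 + V\right)}{7}$)
$J = \frac{1}{49}$ ($J = \left(\frac{1}{7} \left(-1\right) \left(2 - 1\right)\right)^{2} = \left(\frac{1}{7} \left(-1\right) 1\right)^{2} = \left(- \frac{1}{7}\right)^{2} = \frac{1}{49} \approx 0.020408$)
$J \left(12 + l{\left(2,-3 - -2 \right)}\right) = \frac{12 - 1}{49} = \frac{1}{49} \cdot 11 = \frac{11}{49}$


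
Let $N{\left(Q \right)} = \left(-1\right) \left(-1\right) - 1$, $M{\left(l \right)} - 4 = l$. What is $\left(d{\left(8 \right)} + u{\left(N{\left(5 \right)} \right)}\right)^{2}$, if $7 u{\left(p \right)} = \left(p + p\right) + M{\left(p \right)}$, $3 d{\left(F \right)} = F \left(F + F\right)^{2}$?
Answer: $\frac{205865104}{441} \approx 4.6681 \cdot 10^{5}$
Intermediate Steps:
$M{\left(l \right)} = 4 + l$
$N{\left(Q \right)} = 0$ ($N{\left(Q \right)} = 1 - 1 = 0$)
$d{\left(F \right)} = \frac{4 F^{3}}{3}$ ($d{\left(F \right)} = \frac{F \left(F + F\right)^{2}}{3} = \frac{F \left(2 F\right)^{2}}{3} = \frac{F 4 F^{2}}{3} = \frac{4 F^{3}}{3}$)
$u{\left(p \right)} = \frac{4}{7} + \frac{3 p}{7}$ ($u{\left(p \right)} = \frac{\left(p + p\right) + \left(4 + p\right)}{7} = \frac{2 p + \left(4 + p\right)}{7} = \frac{4 + 3 p}{7} = \frac{4}{7} + \frac{3 p}{7}$)
$\left(d{\left(8 \right)} + u{\left(N{\left(5 \right)} \right)}\right)^{2} = \left(\frac{4 \cdot 8^{3}}{3} + \left(\frac{4}{7} + \frac{3}{7} \cdot 0\right)\right)^{2} = \left(\frac{4}{3} \cdot 512 + \left(\frac{4}{7} + 0\right)\right)^{2} = \left(\frac{2048}{3} + \frac{4}{7}\right)^{2} = \left(\frac{14348}{21}\right)^{2} = \frac{205865104}{441}$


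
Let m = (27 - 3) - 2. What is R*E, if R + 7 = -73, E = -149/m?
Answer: 5960/11 ≈ 541.82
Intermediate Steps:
m = 22 (m = 24 - 2 = 22)
E = -149/22 ≈ -6.7727
R = -80 (R = -7 - 73 = -80)
R*E = -80*(-149/22) = 5960/11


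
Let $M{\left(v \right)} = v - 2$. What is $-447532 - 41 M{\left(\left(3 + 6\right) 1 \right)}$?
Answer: $-447819$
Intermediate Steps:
$M{\left(v \right)} = -2 + v$
$-447532 - 41 M{\left(\left(3 + 6\right) 1 \right)} = -447532 - 41 \left(-2 + \left(3 + 6\right) 1\right) = -447532 - 41 \left(-2 + 9 \cdot 1\right) = -447532 - 41 \left(-2 + 9\right) = -447532 - 41 \cdot 7 = -447532 - 287 = -447819$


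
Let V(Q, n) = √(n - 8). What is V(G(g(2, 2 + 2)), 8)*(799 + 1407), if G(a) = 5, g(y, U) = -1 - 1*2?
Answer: 0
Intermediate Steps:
g(y, U) = -3 (g(y, U) = -1 - 2 = -3)
V(Q, n) = √(-8 + n)
V(G(g(2, 2 + 2)), 8)*(799 + 1407) = √(-8 + 8)*(799 + 1407) = √0*2206 = 0*2206 = 0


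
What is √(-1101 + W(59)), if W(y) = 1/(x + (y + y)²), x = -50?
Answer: I*√211929137602/13874 ≈ 33.181*I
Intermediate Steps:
W(y) = 1/(-50 + 4*y²) (W(y) = 1/(-50 + (y + y)²) = 1/(-50 + (2*y)²) = 1/(-50 + 4*y²))
√(-1101 + W(59)) = √(-1101 + 1/(2*(-25 + 2*59²))) = √(-1101 + 1/(2*(-25 + 2*3481))) = √(-1101 + 1/(2*(-25 + 6962))) = √(-1101 + (½)/6937) = √(-1101 + (½)*(1/6937)) = √(-1101 + 1/13874) = √(-15275273/13874) = I*√211929137602/13874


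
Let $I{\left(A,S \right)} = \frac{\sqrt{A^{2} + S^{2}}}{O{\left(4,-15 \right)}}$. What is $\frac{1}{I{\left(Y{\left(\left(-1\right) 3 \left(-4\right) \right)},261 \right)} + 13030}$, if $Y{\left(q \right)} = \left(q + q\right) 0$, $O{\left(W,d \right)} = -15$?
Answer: $\frac{5}{65063} \approx 7.6849 \cdot 10^{-5}$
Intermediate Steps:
$Y{\left(q \right)} = 0$ ($Y{\left(q \right)} = 2 q 0 = 0$)
$I{\left(A,S \right)} = - \frac{\sqrt{A^{2} + S^{2}}}{15}$ ($I{\left(A,S \right)} = \frac{\sqrt{A^{2} + S^{2}}}{-15} = \sqrt{A^{2} + S^{2}} \left(- \frac{1}{15}\right) = - \frac{\sqrt{A^{2} + S^{2}}}{15}$)
$\frac{1}{I{\left(Y{\left(\left(-1\right) 3 \left(-4\right) \right)},261 \right)} + 13030} = \frac{1}{- \frac{\sqrt{0^{2} + 261^{2}}}{15} + 13030} = \frac{1}{- \frac{\sqrt{0 + 68121}}{15} + 13030} = \frac{1}{- \frac{\sqrt{68121}}{15} + 13030} = \frac{1}{\left(- \frac{1}{15}\right) 261 + 13030} = \frac{1}{- \frac{87}{5} + 13030} = \frac{1}{\frac{65063}{5}} = \frac{5}{65063}$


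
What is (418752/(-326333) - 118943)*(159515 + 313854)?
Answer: -18374028275803499/326333 ≈ -5.6305e+10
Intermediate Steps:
(418752/(-326333) - 118943)*(159515 + 313854) = (418752*(-1/326333) - 118943)*473369 = (-418752/326333 - 118943)*473369 = -38815444771/326333*473369 = -18374028275803499/326333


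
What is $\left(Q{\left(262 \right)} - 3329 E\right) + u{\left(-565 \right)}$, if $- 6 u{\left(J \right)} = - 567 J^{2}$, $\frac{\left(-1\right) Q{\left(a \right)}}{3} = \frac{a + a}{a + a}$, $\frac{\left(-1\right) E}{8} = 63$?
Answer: $\frac{63689151}{2} \approx 3.1845 \cdot 10^{7}$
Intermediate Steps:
$E = -504$ ($E = \left(-8\right) 63 = -504$)
$Q{\left(a \right)} = -3$ ($Q{\left(a \right)} = - 3 \frac{a + a}{a + a} = - 3 \frac{2 a}{2 a} = - 3 \cdot 2 a \frac{1}{2 a} = \left(-3\right) 1 = -3$)
$u{\left(J \right)} = \frac{189 J^{2}}{2}$ ($u{\left(J \right)} = - \frac{\left(-567\right) J^{2}}{6} = \frac{189 J^{2}}{2}$)
$\left(Q{\left(262 \right)} - 3329 E\right) + u{\left(-565 \right)} = \left(-3 - -1677816\right) + \frac{189 \left(-565\right)^{2}}{2} = \left(-3 + 1677816\right) + \frac{189}{2} \cdot 319225 = 1677813 + \frac{60333525}{2} = \frac{63689151}{2}$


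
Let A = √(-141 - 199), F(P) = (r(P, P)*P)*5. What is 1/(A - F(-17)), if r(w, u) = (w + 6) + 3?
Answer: -2/1361 - I*√85/231370 ≈ -0.0014695 - 3.9848e-5*I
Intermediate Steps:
r(w, u) = 9 + w (r(w, u) = (6 + w) + 3 = 9 + w)
F(P) = 5*P*(9 + P) (F(P) = ((9 + P)*P)*5 = (P*(9 + P))*5 = 5*P*(9 + P))
A = 2*I*√85 (A = √(-340) = 2*I*√85 ≈ 18.439*I)
1/(A - F(-17)) = 1/(2*I*√85 - 5*(-17)*(9 - 17)) = 1/(2*I*√85 - 5*(-17)*(-8)) = 1/(2*I*√85 - 1*680) = 1/(2*I*√85 - 680) = 1/(-680 + 2*I*√85)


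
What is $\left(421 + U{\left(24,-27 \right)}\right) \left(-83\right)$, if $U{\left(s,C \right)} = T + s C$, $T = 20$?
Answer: $17181$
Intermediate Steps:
$U{\left(s,C \right)} = 20 + C s$ ($U{\left(s,C \right)} = 20 + s C = 20 + C s$)
$\left(421 + U{\left(24,-27 \right)}\right) \left(-83\right) = \left(421 + \left(20 - 648\right)\right) \left(-83\right) = \left(421 - 628\right) \left(-83\right) = \left(-207\right) \left(-83\right) = 17181$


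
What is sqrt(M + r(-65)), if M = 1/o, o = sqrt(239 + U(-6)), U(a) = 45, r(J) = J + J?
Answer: sqrt(-2621320 + 142*sqrt(71))/142 ≈ 11.399*I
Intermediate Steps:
r(J) = 2*J
o = 2*sqrt(71) (o = sqrt(239 + 45) = sqrt(284) = 2*sqrt(71) ≈ 16.852)
M = sqrt(71)/142 (M = 1/(2*sqrt(71)) = sqrt(71)/142 ≈ 0.059339)
sqrt(M + r(-65)) = sqrt(sqrt(71)/142 + 2*(-65)) = sqrt(sqrt(71)/142 - 130) = sqrt(-130 + sqrt(71)/142)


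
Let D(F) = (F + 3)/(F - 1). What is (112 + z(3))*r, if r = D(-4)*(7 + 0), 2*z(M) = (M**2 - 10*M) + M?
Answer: 721/5 ≈ 144.20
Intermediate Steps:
z(M) = M**2/2 - 9*M/2 (z(M) = ((M**2 - 10*M) + M)/2 = (M**2 - 9*M)/2 = M**2/2 - 9*M/2)
D(F) = (3 + F)/(-1 + F)
r = 7/5 (r = ((3 - 4)/(-1 - 4))*(7 + 0) = (-1/(-5))*7 = -1/5*(-1)*7 = (1/5)*7 = 7/5 ≈ 1.4000)
(112 + z(3))*r = (112 + (1/2)*3*(-9 + 3))*(7/5) = (112 + (1/2)*3*(-6))*(7/5) = (112 - 9)*(7/5) = 103*(7/5) = 721/5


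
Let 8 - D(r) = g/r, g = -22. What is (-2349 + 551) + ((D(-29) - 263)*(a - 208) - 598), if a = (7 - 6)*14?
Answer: 1369414/29 ≈ 47221.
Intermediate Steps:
a = 14 (a = 1*14 = 14)
D(r) = 8 + 22/r (D(r) = 8 - (-22)/r = 8 + 22/r)
(-2349 + 551) + ((D(-29) - 263)*(a - 208) - 598) = (-2349 + 551) + (((8 + 22/(-29)) - 263)*(14 - 208) - 598) = -1798 + (((8 + 22*(-1/29)) - 263)*(-194) - 598) = -1798 + (((8 - 22/29) - 263)*(-194) - 598) = -1798 + ((210/29 - 263)*(-194) - 598) = -1798 + (-7417/29*(-194) - 598) = -1798 + (1438898/29 - 598) = -1798 + 1421556/29 = 1369414/29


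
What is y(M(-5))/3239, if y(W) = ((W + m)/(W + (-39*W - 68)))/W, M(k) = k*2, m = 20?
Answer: -1/1010568 ≈ -9.8954e-7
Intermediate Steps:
M(k) = 2*k
y(W) = (20 + W)/(W*(-68 - 38*W)) (y(W) = ((W + 20)/(W + (-39*W - 68)))/W = ((20 + W)/(W + (-68 - 39*W)))/W = ((20 + W)/(-68 - 38*W))/W = (20 + W)/(W*(-68 - 38*W)))
y(M(-5))/3239 = ((-20 - 2*(-5))/(2*((2*(-5)))*(34 + 19*(2*(-5)))))/3239 = ((½)*(-20 - 1*(-10))/(-10*(34 + 19*(-10))))*(1/3239) = ((½)*(-⅒)*(-20 + 10)/(34 - 190))*(1/3239) = ((½)*(-⅒)*(-10)/(-156))*(1/3239) = ((½)*(-⅒)*(-1/156)*(-10))*(1/3239) = -1/312*1/3239 = -1/1010568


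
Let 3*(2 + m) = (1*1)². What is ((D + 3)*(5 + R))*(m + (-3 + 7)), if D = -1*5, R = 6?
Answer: -154/3 ≈ -51.333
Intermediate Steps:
D = -5
m = -5/3 (m = -2 + (1*1)²/3 = -2 + (⅓)*1² = -2 + (⅓)*1 = -2 + ⅓ = -5/3 ≈ -1.6667)
((D + 3)*(5 + R))*(m + (-3 + 7)) = ((-5 + 3)*(5 + 6))*(-5/3 + (-3 + 7)) = (-2*11)*(-5/3 + 4) = -22*7/3 = -154/3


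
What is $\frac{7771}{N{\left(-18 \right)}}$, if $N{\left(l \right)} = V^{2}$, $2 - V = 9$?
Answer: $\frac{7771}{49} \approx 158.59$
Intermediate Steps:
$V = -7$ ($V = 2 - 9 = -7$)
$N{\left(l \right)} = 49$ ($N{\left(l \right)} = \left(-7\right)^{2} = 49$)
$\frac{7771}{N{\left(-18 \right)}} = \frac{7771}{49}$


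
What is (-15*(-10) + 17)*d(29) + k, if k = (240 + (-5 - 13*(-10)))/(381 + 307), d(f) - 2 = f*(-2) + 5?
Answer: -5859331/688 ≈ -8516.5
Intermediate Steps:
d(f) = 7 - 2*f (d(f) = 2 + (f*(-2) + 5) = 2 + (-2*f + 5) = 2 + (5 - 2*f) = 7 - 2*f)
k = 365/688 (k = (240 + (-5 + 130))/688 = (240 + 125)*(1/688) = 365*(1/688) = 365/688 ≈ 0.53052)
(-15*(-10) + 17)*d(29) + k = (-15*(-10) + 17)*(7 - 2*29) + 365/688 = (150 + 17)*(7 - 58) + 365/688 = 167*(-51) + 365/688 = -8517 + 365/688 = -5859331/688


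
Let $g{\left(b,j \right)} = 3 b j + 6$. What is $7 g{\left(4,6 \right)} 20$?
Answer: $10920$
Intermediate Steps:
$g{\left(b,j \right)} = 6 + 3 b j$ ($g{\left(b,j \right)} = 3 b j + 6 = 6 + 3 b j$)
$7 g{\left(4,6 \right)} 20 = 7 \left(6 + 3 \cdot 4 \cdot 6\right) 20 = 7 \left(6 + 72\right) 20 = 7 \cdot 78 \cdot 20 = 546 \cdot 20 = 10920$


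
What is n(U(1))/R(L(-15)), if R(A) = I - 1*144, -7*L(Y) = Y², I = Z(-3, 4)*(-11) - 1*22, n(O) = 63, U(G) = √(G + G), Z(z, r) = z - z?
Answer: -63/166 ≈ -0.37952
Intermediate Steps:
Z(z, r) = 0
U(G) = √2*√G (U(G) = √(2*G) = √2*√G)
I = -22 (I = 0*(-11) - 1*22 = 0 - 22 = -22)
L(Y) = -Y²/7
R(A) = -166 (R(A) = -22 - 1*144 = -22 - 144 = -166)
n(U(1))/R(L(-15)) = 63/(-166) = 63*(-1/166) = -63/166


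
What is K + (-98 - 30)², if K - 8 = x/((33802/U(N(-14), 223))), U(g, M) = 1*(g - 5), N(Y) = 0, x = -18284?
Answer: 277086902/16901 ≈ 16395.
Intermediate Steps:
U(g, M) = -5 + g (U(g, M) = 1*(-5 + g) = -5 + g)
K = 180918/16901 (K = 8 - 18284/(33802/(-5 + 0)) = 8 - 18284/(33802/(-5)) = 8 - 18284/(33802*(-⅕)) = 8 - 18284/(-33802/5) = 8 - 18284*(-5/33802) = 8 + 45710/16901 = 180918/16901 ≈ 10.705)
K + (-98 - 30)² = 180918/16901 + (-98 - 30)² = 180918/16901 + (-128)² = 180918/16901 + 16384 = 277086902/16901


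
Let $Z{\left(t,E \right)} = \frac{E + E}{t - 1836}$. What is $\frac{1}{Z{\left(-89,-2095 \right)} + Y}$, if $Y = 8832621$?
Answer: $\frac{385}{3400559923} \approx 1.1322 \cdot 10^{-7}$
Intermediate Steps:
$Z{\left(t,E \right)} = \frac{2 E}{-1836 + t}$
$\frac{1}{Z{\left(-89,-2095 \right)} + Y} = \frac{1}{2 \left(-2095\right) \frac{1}{-1836 - 89} + 8832621} = \frac{1}{2 \left(-2095\right) \frac{1}{-1925} + 8832621} = \frac{1}{2 \left(-2095\right) \left(- \frac{1}{1925}\right) + 8832621} = \frac{1}{\frac{838}{385} + 8832621} = \frac{1}{\frac{3400559923}{385}} = \frac{385}{3400559923}$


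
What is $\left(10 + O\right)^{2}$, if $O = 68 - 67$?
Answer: $121$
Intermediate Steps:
$O = 1$
$\left(10 + O\right)^{2} = \left(10 + 1\right)^{2} = 11^{2} = 121$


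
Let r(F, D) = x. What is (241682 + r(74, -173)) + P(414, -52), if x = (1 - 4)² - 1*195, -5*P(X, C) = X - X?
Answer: 241496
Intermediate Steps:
P(X, C) = 0 (P(X, C) = -(X - X)/5 = -⅕*0 = 0)
x = -186 (x = (-3)² - 195 = 9 - 195 = -186)
r(F, D) = -186
(241682 + r(74, -173)) + P(414, -52) = (241682 - 186) + 0 = 241496 + 0 = 241496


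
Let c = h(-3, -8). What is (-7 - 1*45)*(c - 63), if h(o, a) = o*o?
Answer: 2808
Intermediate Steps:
h(o, a) = o²
c = 9 (c = (-3)² = 9)
(-7 - 1*45)*(c - 63) = (-7 - 1*45)*(9 - 63) = (-7 - 45)*(-54) = -52*(-54) = 2808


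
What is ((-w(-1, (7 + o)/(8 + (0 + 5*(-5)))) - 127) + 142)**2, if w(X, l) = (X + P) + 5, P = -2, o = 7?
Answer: 169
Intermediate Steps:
w(X, l) = 3 + X (w(X, l) = (X - 2) + 5 = (-2 + X) + 5 = 3 + X)
((-w(-1, (7 + o)/(8 + (0 + 5*(-5)))) - 127) + 142)**2 = ((-(3 - 1) - 127) + 142)**2 = ((-1*2 - 127) + 142)**2 = ((-2 - 127) + 142)**2 = (-129 + 142)**2 = 13**2 = 169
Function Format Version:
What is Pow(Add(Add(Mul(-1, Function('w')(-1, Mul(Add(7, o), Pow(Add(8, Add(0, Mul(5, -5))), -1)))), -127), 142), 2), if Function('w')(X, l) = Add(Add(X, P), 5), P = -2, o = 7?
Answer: 169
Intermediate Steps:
Function('w')(X, l) = Add(3, X) (Function('w')(X, l) = Add(Add(X, -2), 5) = Add(Add(-2, X), 5) = Add(3, X))
Pow(Add(Add(Mul(-1, Function('w')(-1, Mul(Add(7, o), Pow(Add(8, Add(0, Mul(5, -5))), -1)))), -127), 142), 2) = Pow(Add(Add(Mul(-1, Add(3, -1)), -127), 142), 2) = Pow(Add(Add(Mul(-1, 2), -127), 142), 2) = Pow(Add(Add(-2, -127), 142), 2) = Pow(Add(-129, 142), 2) = Pow(13, 2) = 169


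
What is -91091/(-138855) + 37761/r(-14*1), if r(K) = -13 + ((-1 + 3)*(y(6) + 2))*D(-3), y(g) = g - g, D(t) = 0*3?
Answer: -5242119472/1805115 ≈ -2904.0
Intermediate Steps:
D(t) = 0
y(g) = 0
r(K) = -13 (r(K) = -13 + ((-1 + 3)*(0 + 2))*0 = -13 + (2*2)*0 = -13 + 4*0 = -13 + 0 = -13)
-91091/(-138855) + 37761/r(-14*1) = -91091/(-138855) + 37761/(-13) = -91091*(-1/138855) + 37761*(-1/13) = 91091/138855 - 37761/13 = -5242119472/1805115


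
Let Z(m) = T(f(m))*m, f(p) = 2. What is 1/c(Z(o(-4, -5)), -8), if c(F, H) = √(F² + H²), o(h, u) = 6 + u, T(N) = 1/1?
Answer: √65/65 ≈ 0.12403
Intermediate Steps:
T(N) = 1
Z(m) = m (Z(m) = 1*m = m)
1/c(Z(o(-4, -5)), -8) = 1/(√((6 - 5)² + (-8)²)) = 1/(√(1² + 64)) = 1/(√(1 + 64)) = 1/(√65) = √65/65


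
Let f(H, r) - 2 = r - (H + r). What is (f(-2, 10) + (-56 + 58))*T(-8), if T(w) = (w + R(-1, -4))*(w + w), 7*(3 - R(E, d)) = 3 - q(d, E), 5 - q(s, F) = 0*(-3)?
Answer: 3168/7 ≈ 452.57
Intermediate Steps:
f(H, r) = 2 - H (f(H, r) = 2 + (r - (H + r)) = 2 + (r + (-H - r)) = 2 - H)
q(s, F) = 5 (q(s, F) = 5 - 0*(-3) = 5 - 1*0 = 5 + 0 = 5)
R(E, d) = 23/7 (R(E, d) = 3 - (3 - 1*5)/7 = 3 - (3 - 5)/7 = 3 - ⅐*(-2) = 3 + 2/7 = 23/7)
T(w) = 2*w*(23/7 + w) (T(w) = (w + 23/7)*(w + w) = (23/7 + w)*(2*w) = 2*w*(23/7 + w))
(f(-2, 10) + (-56 + 58))*T(-8) = ((2 - 1*(-2)) + (-56 + 58))*((2/7)*(-8)*(23 + 7*(-8))) = ((2 + 2) + 2)*((2/7)*(-8)*(23 - 56)) = (4 + 2)*((2/7)*(-8)*(-33)) = 6*(528/7) = 3168/7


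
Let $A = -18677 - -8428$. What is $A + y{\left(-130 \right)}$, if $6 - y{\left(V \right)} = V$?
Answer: $-10113$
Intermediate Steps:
$y{\left(V \right)} = 6 - V$
$A = -10249$ ($A = -18677 + 8428 = -10249$)
$A + y{\left(-130 \right)} = -10249 + \left(6 - -130\right) = -10249 + \left(6 + 130\right) = -10249 + 136 = -10113$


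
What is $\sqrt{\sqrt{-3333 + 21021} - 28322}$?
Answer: $\sqrt{-28322 + 2 \sqrt{4422}} \approx 167.9 i$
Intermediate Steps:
$\sqrt{\sqrt{-3333 + 21021} - 28322} = \sqrt{\sqrt{17688} - 28322} = \sqrt{2 \sqrt{4422} - 28322} = \sqrt{-28322 + 2 \sqrt{4422}}$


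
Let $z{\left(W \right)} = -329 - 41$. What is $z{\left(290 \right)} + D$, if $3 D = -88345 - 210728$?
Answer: $-100061$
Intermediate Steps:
$z{\left(W \right)} = -370$ ($z{\left(W \right)} = -329 - 41 = -370$)
$D = -99691$ ($D = \frac{-88345 - 210728}{3} = \frac{1}{3} \left(-299073\right) = -99691$)
$z{\left(290 \right)} + D = -370 - 99691 = -100061$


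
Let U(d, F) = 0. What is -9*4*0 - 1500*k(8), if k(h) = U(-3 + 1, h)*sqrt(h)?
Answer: 0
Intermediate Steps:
k(h) = 0 (k(h) = 0*sqrt(h) = 0)
-9*4*0 - 1500*k(8) = -9*4*0 - 1500*0 = -36*0 + 0 = 0 + 0 = 0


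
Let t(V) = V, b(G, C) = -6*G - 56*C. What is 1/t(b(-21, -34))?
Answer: 1/2030 ≈ 0.00049261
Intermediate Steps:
b(G, C) = -56*C - 6*G
1/t(b(-21, -34)) = 1/(-56*(-34) - 6*(-21)) = 1/(1904 + 126) = 1/2030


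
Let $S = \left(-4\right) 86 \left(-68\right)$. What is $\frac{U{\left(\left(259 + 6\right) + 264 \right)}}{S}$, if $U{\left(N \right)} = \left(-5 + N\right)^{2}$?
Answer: $\frac{17161}{1462} \approx 11.738$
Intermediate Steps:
$S = 23392$ ($S = \left(-344\right) \left(-68\right) = 23392$)
$\frac{U{\left(\left(259 + 6\right) + 264 \right)}}{S} = \frac{\left(-5 + \left(\left(259 + 6\right) + 264\right)\right)^{2}}{23392} = \left(-5 + \left(265 + 264\right)\right)^{2} \cdot \frac{1}{23392} = \left(-5 + 529\right)^{2} \cdot \frac{1}{23392} = 524^{2} \cdot \frac{1}{23392} = 274576 \cdot \frac{1}{23392} = \frac{17161}{1462}$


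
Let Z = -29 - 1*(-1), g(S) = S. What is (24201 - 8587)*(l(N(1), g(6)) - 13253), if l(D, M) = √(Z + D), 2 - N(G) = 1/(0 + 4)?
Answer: -206932342 + 7807*I*√105 ≈ -2.0693e+8 + 79998.0*I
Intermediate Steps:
N(G) = 7/4 (N(G) = 2 - 1/(0 + 4) = 2 - 1/4 = 2 - 1*¼ = 2 - ¼ = 7/4)
Z = -28 (Z = -29 + 1 = -28)
l(D, M) = √(-28 + D)
(24201 - 8587)*(l(N(1), g(6)) - 13253) = (24201 - 8587)*(√(-28 + 7/4) - 13253) = 15614*(√(-105/4) - 13253) = 15614*(I*√105/2 - 13253) = 15614*(-13253 + I*√105/2) = -206932342 + 7807*I*√105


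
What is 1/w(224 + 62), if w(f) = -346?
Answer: -1/346 ≈ -0.0028902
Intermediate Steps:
1/w(224 + 62) = 1/(-346) = -1/346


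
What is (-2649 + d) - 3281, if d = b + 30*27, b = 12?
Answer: -5108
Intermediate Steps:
d = 822 (d = 12 + 30*27 = 12 + 810 = 822)
(-2649 + d) - 3281 = (-2649 + 822) - 3281 = -1827 - 3281 = -5108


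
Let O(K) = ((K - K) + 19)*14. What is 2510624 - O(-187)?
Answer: 2510358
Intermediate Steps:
O(K) = 266 (O(K) = (0 + 19)*14 = 19*14 = 266)
2510624 - O(-187) = 2510624 - 1*266 = 2510624 - 266 = 2510358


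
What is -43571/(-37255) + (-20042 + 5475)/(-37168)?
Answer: 2162140513/1384693840 ≈ 1.5615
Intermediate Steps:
-43571/(-37255) + (-20042 + 5475)/(-37168) = -43571*(-1/37255) - 14567*(-1/37168) = 43571/37255 + 14567/37168 = 2162140513/1384693840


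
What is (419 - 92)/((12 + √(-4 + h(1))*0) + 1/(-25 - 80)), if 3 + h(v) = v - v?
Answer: 34335/1259 ≈ 27.272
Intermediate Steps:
h(v) = -3 (h(v) = -3 + (v - v) = -3 + 0 = -3)
(419 - 92)/((12 + √(-4 + h(1))*0) + 1/(-25 - 80)) = (419 - 92)/((12 + √(-4 - 3)*0) + 1/(-25 - 80)) = 327/((12 + √(-7)*0) + 1/(-105)) = 327/((12 + (I*√7)*0) - 1/105) = 327/((12 + 0) - 1/105) = 327/(12 - 1/105) = 327/(1259/105) = 327*(105/1259) = 34335/1259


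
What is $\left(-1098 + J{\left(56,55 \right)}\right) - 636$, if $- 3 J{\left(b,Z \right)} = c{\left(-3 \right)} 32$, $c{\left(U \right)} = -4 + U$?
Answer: $- \frac{4978}{3} \approx -1659.3$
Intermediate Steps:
$J{\left(b,Z \right)} = \frac{224}{3}$ ($J{\left(b,Z \right)} = - \frac{\left(-4 - 3\right) 32}{3} = - \frac{\left(-7\right) 32}{3} = \left(- \frac{1}{3}\right) \left(-224\right) = \frac{224}{3}$)
$\left(-1098 + J{\left(56,55 \right)}\right) - 636 = \left(-1098 + \frac{224}{3}\right) - 636 = - \frac{3070}{3} - 636 = - \frac{4978}{3}$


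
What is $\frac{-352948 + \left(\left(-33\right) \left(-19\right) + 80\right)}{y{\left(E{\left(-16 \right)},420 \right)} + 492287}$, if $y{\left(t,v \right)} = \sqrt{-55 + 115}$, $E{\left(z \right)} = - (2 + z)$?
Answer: $- \frac{173403665167}{242346490309} + \frac{704482 \sqrt{15}}{242346490309} \approx -0.71551$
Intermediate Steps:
$E{\left(z \right)} = -2 - z$
$y{\left(t,v \right)} = 2 \sqrt{15}$ ($y{\left(t,v \right)} = \sqrt{60} = 2 \sqrt{15}$)
$\frac{-352948 + \left(\left(-33\right) \left(-19\right) + 80\right)}{y{\left(E{\left(-16 \right)},420 \right)} + 492287} = \frac{-352948 + \left(\left(-33\right) \left(-19\right) + 80\right)}{2 \sqrt{15} + 492287} = \frac{-352948 + \left(627 + 80\right)}{492287 + 2 \sqrt{15}} = \frac{-352948 + 707}{492287 + 2 \sqrt{15}} = - \frac{352241}{492287 + 2 \sqrt{15}}$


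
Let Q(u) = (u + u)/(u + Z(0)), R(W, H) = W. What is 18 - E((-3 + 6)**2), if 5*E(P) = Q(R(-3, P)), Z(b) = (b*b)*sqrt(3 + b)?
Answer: 88/5 ≈ 17.600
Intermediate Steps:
Z(b) = b**2*sqrt(3 + b)
Q(u) = 2 (Q(u) = (u + u)/(u + 0**2*sqrt(3 + 0)) = (2*u)/(u + 0*sqrt(3)) = (2*u)/(u + 0) = (2*u)/u = 2)
E(P) = 2/5 (E(P) = (1/5)*2 = 2/5)
18 - E((-3 + 6)**2) = 18 - 1*2/5 = 18 - 2/5 = 88/5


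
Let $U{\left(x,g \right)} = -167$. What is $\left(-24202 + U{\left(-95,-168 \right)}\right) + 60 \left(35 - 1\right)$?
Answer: $-22329$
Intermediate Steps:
$\left(-24202 + U{\left(-95,-168 \right)}\right) + 60 \left(35 - 1\right) = \left(-24202 - 167\right) + 60 \left(35 - 1\right) = -24369 + 60 \cdot 34 = -24369 + 2040 = -22329$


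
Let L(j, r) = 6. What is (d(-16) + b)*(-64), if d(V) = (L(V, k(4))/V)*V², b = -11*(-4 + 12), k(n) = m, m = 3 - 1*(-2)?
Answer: 11776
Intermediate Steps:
m = 5 (m = 3 + 2 = 5)
k(n) = 5
b = -88 (b = -11*8 = -88)
d(V) = 6*V (d(V) = (6/V)*V² = 6*V)
(d(-16) + b)*(-64) = (6*(-16) - 88)*(-64) = (-96 - 88)*(-64) = -184*(-64) = 11776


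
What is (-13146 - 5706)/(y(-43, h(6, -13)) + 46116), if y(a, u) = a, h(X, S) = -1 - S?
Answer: -18852/46073 ≈ -0.40918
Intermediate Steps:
(-13146 - 5706)/(y(-43, h(6, -13)) + 46116) = (-13146 - 5706)/(-43 + 46116) = -18852/46073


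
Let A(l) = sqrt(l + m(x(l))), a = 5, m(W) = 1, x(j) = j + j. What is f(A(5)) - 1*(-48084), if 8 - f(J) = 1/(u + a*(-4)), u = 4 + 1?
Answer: 721381/15 ≈ 48092.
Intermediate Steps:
x(j) = 2*j
u = 5
A(l) = sqrt(1 + l) (A(l) = sqrt(l + 1) = sqrt(1 + l))
f(J) = 121/15 (f(J) = 8 - 1/(5 + 5*(-4)) = 8 - 1/(5 - 20) = 8 - 1/(-15) = 8 - 1*(-1/15) = 8 + 1/15 = 121/15)
f(A(5)) - 1*(-48084) = 121/15 - 1*(-48084) = 121/15 + 48084 = 721381/15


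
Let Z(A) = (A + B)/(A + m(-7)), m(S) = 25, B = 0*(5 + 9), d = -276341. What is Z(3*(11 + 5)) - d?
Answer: 20172941/73 ≈ 2.7634e+5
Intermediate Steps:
B = 0 (B = 0*14 = 0)
Z(A) = A/(25 + A) (Z(A) = (A + 0)/(A + 25) = A/(25 + A))
Z(3*(11 + 5)) - d = (3*(11 + 5))/(25 + 3*(11 + 5)) - 1*(-276341) = (3*16)/(25 + 3*16) + 276341 = 48/(25 + 48) + 276341 = 48/73 + 276341 = 20172941/73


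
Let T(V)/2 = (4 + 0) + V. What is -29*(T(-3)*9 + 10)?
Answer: -812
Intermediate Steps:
T(V) = 8 + 2*V (T(V) = 2*((4 + 0) + V) = 2*(4 + V) = 8 + 2*V)
-29*(T(-3)*9 + 10) = -29*((8 + 2*(-3))*9 + 10) = -29*((8 - 6)*9 + 10) = -29*(2*9 + 10) = -29*(18 + 10) = -29*28 = -812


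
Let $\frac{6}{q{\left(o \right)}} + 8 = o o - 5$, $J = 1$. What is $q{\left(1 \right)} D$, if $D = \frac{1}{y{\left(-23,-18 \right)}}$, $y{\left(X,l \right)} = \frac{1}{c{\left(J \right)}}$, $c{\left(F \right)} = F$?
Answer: $- \frac{1}{2} \approx -0.5$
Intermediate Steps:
$q{\left(o \right)} = \frac{6}{-13 + o^{2}}$ ($q{\left(o \right)} = \frac{6}{-8 + \left(o o - 5\right)} = \frac{6}{-8 + \left(o^{2} - 5\right)} = \frac{6}{-8 + \left(-5 + o^{2}\right)} = \frac{6}{-13 + o^{2}}$)
$y{\left(X,l \right)} = 1$ ($y{\left(X,l \right)} = 1^{-1} = 1$)
$D = 1$ ($D = 1^{-1} = 1$)
$q{\left(1 \right)} D = \frac{6}{-13 + 1^{2}} \cdot 1 = \frac{6}{-13 + 1} \cdot 1 = \frac{6}{-12} \cdot 1 = 6 \left(- \frac{1}{12}\right) 1 = \left(- \frac{1}{2}\right) 1 = - \frac{1}{2}$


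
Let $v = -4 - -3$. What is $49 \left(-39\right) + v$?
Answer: $-1912$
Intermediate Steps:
$v = -1$ ($v = -4 + 3 = -1$)
$49 \left(-39\right) + v = 49 \left(-39\right) - 1 = -1911 - 1 = -1912$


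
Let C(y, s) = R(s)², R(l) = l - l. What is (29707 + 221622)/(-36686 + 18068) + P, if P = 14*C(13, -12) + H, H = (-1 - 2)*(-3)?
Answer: -83767/18618 ≈ -4.4992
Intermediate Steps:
R(l) = 0
C(y, s) = 0 (C(y, s) = 0² = 0)
H = 9 (H = -3*(-3) = 9)
P = 9 (P = 14*0 + 9 = 0 + 9 = 9)
(29707 + 221622)/(-36686 + 18068) + P = (29707 + 221622)/(-36686 + 18068) + 9 = 251329/(-18618) + 9 = 251329*(-1/18618) + 9 = -251329/18618 + 9 = -83767/18618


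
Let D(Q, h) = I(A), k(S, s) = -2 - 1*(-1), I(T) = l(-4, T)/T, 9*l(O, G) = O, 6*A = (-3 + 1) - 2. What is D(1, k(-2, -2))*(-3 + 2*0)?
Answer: -2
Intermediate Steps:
A = -2/3 (A = ((-3 + 1) - 2)/6 = (-2 - 2)/6 = (1/6)*(-4) = -2/3 ≈ -0.66667)
l(O, G) = O/9
I(T) = -4/(9*T) (I(T) = ((1/9)*(-4))/T = -4/(9*T))
k(S, s) = -1 (k(S, s) = -2 + 1 = -1)
D(Q, h) = 2/3 (D(Q, h) = -4/(9*(-2/3)) = -4/9*(-3/2) = 2/3)
D(1, k(-2, -2))*(-3 + 2*0) = 2*(-3 + 2*0)/3 = 2*(-3 + 0)/3 = (2/3)*(-3) = -2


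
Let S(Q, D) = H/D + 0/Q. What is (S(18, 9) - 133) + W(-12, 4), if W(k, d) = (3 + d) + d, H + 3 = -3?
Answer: -368/3 ≈ -122.67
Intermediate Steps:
H = -6 (H = -3 - 3 = -6)
S(Q, D) = -6/D (S(Q, D) = -6/D + 0/Q = -6/D + 0 = -6/D)
W(k, d) = 3 + 2*d
(S(18, 9) - 133) + W(-12, 4) = (-6/9 - 133) + (3 + 2*4) = (-6*⅑ - 133) + (3 + 8) = (-⅔ - 133) + 11 = -401/3 + 11 = -368/3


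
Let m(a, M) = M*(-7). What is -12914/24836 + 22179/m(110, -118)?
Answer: 9645905/366331 ≈ 26.331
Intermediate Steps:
m(a, M) = -7*M
-12914/24836 + 22179/m(110, -118) = -12914/24836 + 22179/((-7*(-118))) = -12914*1/24836 + 22179/826 = -6457/12418 + 22179*(1/826) = -6457/12418 + 22179/826 = 9645905/366331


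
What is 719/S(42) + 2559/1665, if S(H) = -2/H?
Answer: -8379092/555 ≈ -15097.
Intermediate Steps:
719/S(42) + 2559/1665 = 719/((-2/42)) + 2559/1665 = 719/((-2*1/42)) + 2559*(1/1665) = 719/(-1/21) + 853/555 = 719*(-21) + 853/555 = -15099 + 853/555 = -8379092/555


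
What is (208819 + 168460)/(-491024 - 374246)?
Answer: -53897/123610 ≈ -0.43602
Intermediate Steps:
(208819 + 168460)/(-491024 - 374246) = 377279/(-865270) = 377279*(-1/865270) = -53897/123610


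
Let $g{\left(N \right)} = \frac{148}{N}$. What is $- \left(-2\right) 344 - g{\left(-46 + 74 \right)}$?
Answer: $\frac{4779}{7} \approx 682.71$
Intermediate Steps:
$- \left(-2\right) 344 - g{\left(-46 + 74 \right)} = - \left(-2\right) 344 - \frac{148}{-46 + 74} = \left(-1\right) \left(-688\right) - \frac{148}{28} = 688 - 148 \cdot \frac{1}{28} = 688 - \frac{37}{7} = \frac{4779}{7}$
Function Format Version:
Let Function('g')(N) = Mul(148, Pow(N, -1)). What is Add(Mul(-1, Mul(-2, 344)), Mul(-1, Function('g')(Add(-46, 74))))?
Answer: Rational(4779, 7) ≈ 682.71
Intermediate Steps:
Add(Mul(-1, Mul(-2, 344)), Mul(-1, Function('g')(Add(-46, 74)))) = Add(Mul(-1, Mul(-2, 344)), Mul(-1, Mul(148, Pow(Add(-46, 74), -1)))) = Add(Mul(-1, -688), Mul(-1, Mul(148, Pow(28, -1)))) = Add(688, Mul(-1, Mul(148, Rational(1, 28)))) = Add(688, Mul(-1, Rational(37, 7))) = Add(688, Rational(-37, 7)) = Rational(4779, 7)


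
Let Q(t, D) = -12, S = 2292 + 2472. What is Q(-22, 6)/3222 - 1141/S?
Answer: -207415/852756 ≈ -0.24323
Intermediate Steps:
S = 4764
Q(-22, 6)/3222 - 1141/S = -12/3222 - 1141/4764 = -12*1/3222 - 1141*1/4764 = -2/537 - 1141/4764 = -207415/852756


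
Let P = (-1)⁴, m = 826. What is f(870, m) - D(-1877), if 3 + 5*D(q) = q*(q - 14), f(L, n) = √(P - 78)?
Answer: -3549404/5 + I*√77 ≈ -7.0988e+5 + 8.775*I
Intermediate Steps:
P = 1
f(L, n) = I*√77 (f(L, n) = √(1 - 78) = √(-77) = I*√77)
D(q) = -⅗ + q*(-14 + q)/5 (D(q) = -⅗ + (q*(q - 14))/5 = -⅗ + (q*(-14 + q))/5 = -⅗ + q*(-14 + q)/5)
f(870, m) - D(-1877) = I*√77 - (-⅗ - 14/5*(-1877) + (⅕)*(-1877)²) = I*√77 - (-⅗ + 26278/5 + (⅕)*3523129) = I*√77 - (-⅗ + 26278/5 + 3523129/5) = I*√77 - 1*3549404/5 = I*√77 - 3549404/5 = -3549404/5 + I*√77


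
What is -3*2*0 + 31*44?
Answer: 1364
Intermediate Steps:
-3*2*0 + 31*44 = -6*0 + 1364 = 0 + 1364 = 1364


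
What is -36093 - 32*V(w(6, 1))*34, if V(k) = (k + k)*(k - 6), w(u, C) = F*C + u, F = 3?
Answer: -94845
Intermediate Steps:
w(u, C) = u + 3*C (w(u, C) = 3*C + u = u + 3*C)
V(k) = 2*k*(-6 + k) (V(k) = (2*k)*(-6 + k) = 2*k*(-6 + k))
-36093 - 32*V(w(6, 1))*34 = -36093 - 64*(6 + 3*1)*(-6 + (6 + 3*1))*34 = -36093 - 64*(6 + 3)*(-6 + (6 + 3))*34 = -36093 - 64*9*(-6 + 9)*34 = -36093 - 64*9*3*34 = -36093 - 32*54*34 = -36093 - 1728*34 = -36093 - 58752 = -94845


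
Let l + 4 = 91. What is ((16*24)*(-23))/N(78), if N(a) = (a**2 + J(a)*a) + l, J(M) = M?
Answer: -2944/4085 ≈ -0.72069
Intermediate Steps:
l = 87 (l = -4 + 91 = 87)
N(a) = 87 + 2*a**2 (N(a) = (a**2 + a*a) + 87 = (a**2 + a**2) + 87 = 2*a**2 + 87 = 87 + 2*a**2)
((16*24)*(-23))/N(78) = ((16*24)*(-23))/(87 + 2*78**2) = (384*(-23))/(87 + 2*6084) = -8832/(87 + 12168) = -8832/12255 = -8832*1/12255 = -2944/4085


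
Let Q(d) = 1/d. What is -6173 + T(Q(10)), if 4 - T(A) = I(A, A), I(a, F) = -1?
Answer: -6168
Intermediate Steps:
T(A) = 5 (T(A) = 4 - 1*(-1) = 4 + 1 = 5)
-6173 + T(Q(10)) = -6173 + 5 = -6168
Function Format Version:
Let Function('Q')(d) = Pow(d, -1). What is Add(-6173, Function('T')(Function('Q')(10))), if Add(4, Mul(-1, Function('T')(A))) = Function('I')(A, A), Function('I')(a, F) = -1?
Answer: -6168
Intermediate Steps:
Function('T')(A) = 5 (Function('T')(A) = Add(4, Mul(-1, -1)) = Add(4, 1) = 5)
Add(-6173, Function('T')(Function('Q')(10))) = Add(-6173, 5) = -6168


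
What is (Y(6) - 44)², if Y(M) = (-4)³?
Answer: 11664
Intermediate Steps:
Y(M) = -64
(Y(6) - 44)² = (-64 - 44)² = (-108)² = 11664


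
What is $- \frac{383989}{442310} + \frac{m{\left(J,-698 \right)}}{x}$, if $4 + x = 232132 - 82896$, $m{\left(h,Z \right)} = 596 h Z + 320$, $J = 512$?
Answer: $- \frac{1963905523521}{1375141790} \approx -1428.1$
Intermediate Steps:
$m{\left(h,Z \right)} = 320 + 596 Z h$ ($m{\left(h,Z \right)} = 596 Z h + 320 = 320 + 596 Z h$)
$x = 149232$ ($x = -4 + \left(232132 - 82896\right) = -4 + 149236 = 149232$)
$- \frac{383989}{442310} + \frac{m{\left(J,-698 \right)}}{x} = - \frac{383989}{442310} + \frac{320 + 596 \left(-698\right) 512}{149232} = \left(-383989\right) \frac{1}{442310} + \left(320 - 212996096\right) \frac{1}{149232} = - \frac{383989}{442310} - \frac{4437412}{3109} = - \frac{1963905523521}{1375141790}$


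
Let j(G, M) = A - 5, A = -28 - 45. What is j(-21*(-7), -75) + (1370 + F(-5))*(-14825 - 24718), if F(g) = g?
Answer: -53976273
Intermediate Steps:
A = -73
j(G, M) = -78 (j(G, M) = -73 - 5 = -78)
j(-21*(-7), -75) + (1370 + F(-5))*(-14825 - 24718) = -78 + (1370 - 5)*(-14825 - 24718) = -78 + 1365*(-39543) = -78 - 53976195 = -53976273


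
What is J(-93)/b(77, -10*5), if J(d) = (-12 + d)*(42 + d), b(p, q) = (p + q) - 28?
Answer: -5355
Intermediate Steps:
b(p, q) = -28 + p + q
J(-93)/b(77, -10*5) = (-504 + (-93)² + 30*(-93))/(-28 + 77 - 10*5) = (-504 + 8649 - 2790)/(-28 + 77 - 50) = 5355/(-1) = 5355*(-1) = -5355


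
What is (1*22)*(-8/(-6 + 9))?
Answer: -176/3 ≈ -58.667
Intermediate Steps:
(1*22)*(-8/(-6 + 9)) = 22*(-8/3) = -176/3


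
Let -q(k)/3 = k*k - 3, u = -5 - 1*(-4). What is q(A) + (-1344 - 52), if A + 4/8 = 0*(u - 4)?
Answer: -5551/4 ≈ -1387.8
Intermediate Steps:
u = -1 (u = -5 + 4 = -1)
A = -1/2 (A = -1/2 + 0*(-1 - 4) = -1/2 + 0*(-5) = -1/2 + 0 = -1/2 ≈ -0.50000)
q(k) = 9 - 3*k**2 (q(k) = -3*(k*k - 3) = -3*(k**2 - 3) = -3*(-3 + k**2) = 9 - 3*k**2)
q(A) + (-1344 - 52) = (9 - 3*(-1/2)**2) + (-1344 - 52) = (9 - 3*1/4) - 1396 = (9 - 3/4) - 1396 = 33/4 - 1396 = -5551/4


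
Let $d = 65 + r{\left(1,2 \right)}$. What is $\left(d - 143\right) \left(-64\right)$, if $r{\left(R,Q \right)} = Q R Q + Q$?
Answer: $4608$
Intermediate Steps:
$r{\left(R,Q \right)} = Q + R Q^{2}$ ($r{\left(R,Q \right)} = R Q^{2} + Q = Q + R Q^{2}$)
$d = 71$ ($d = 65 + 2 \left(1 + 2 \cdot 1\right) = 65 + 2 \left(1 + 2\right) = 65 + 2 \cdot 3 = 65 + 6 = 71$)
$\left(d - 143\right) \left(-64\right) = \left(71 - 143\right) \left(-64\right) = \left(-72\right) \left(-64\right) = 4608$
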